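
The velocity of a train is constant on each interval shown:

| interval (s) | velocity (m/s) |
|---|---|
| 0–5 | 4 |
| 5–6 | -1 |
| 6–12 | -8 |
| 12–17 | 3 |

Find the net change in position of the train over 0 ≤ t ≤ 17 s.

-14 m

Displacement is the signed area under the v-t curve.
0–5 s: 4 × 5 = 20 m
5–6 s: -1 × 1 = -1 m
6–12 s: -8 × 6 = -48 m
12–17 s: 3 × 5 = 15 m
Net displacement = -14 m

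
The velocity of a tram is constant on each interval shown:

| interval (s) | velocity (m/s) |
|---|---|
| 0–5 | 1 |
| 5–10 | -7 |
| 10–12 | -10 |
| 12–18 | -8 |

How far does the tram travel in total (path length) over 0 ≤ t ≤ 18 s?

Distance (not displacement) is the total path length: add the absolute areas under v-t.
0–5 s: |1| × 5 = 5 m
5–10 s: |-7| × 5 = 35 m
10–12 s: |-10| × 2 = 20 m
12–18 s: |-8| × 6 = 48 m
Total distance = 108 m

108 m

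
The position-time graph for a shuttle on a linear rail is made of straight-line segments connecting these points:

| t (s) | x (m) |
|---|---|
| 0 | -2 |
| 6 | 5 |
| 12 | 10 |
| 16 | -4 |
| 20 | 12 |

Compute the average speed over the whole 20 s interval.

2.1 m/s

Average speed = (total path length)/(elapsed time); on a piecewise-linear x-t graph the path length is Σ|Δx|.
0–6 s: |Δx| = |5 − -2| = 7 m
6–12 s: |Δx| = |10 − 5| = 5 m
12–16 s: |Δx| = |-4 − 10| = 14 m
16–20 s: |Δx| = |12 − -4| = 16 m
Total path = 42 m; average speed = 42/20 = 2.1 m/s.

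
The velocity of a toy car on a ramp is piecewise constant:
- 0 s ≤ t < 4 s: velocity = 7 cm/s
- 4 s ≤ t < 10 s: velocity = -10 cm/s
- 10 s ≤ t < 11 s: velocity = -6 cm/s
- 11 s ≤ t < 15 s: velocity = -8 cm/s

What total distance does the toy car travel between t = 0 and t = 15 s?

126 cm

Distance (not displacement) is the total path length: add the absolute areas under v-t.
0–4 s: |7| × 4 = 28 cm
4–10 s: |-10| × 6 = 60 cm
10–11 s: |-6| × 1 = 6 cm
11–15 s: |-8| × 4 = 32 cm
Total distance = 126 cm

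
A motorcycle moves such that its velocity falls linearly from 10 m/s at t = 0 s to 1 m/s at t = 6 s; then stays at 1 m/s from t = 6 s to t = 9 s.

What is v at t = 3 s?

On 0–6 s the graph is linear from 10 to 1 m/s: v(3) = 10 + (1 − 10)·(3 − 0)/(6 − 0) = 5.5 m/s.

5.5 m/s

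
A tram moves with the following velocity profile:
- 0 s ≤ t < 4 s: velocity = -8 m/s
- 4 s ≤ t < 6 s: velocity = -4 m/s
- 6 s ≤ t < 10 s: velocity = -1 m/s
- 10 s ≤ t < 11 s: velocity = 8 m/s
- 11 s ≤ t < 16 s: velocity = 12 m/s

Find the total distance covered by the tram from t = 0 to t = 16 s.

Distance (not displacement) is the total path length: add the absolute areas under v-t.
0–4 s: |-8| × 4 = 32 m
4–6 s: |-4| × 2 = 8 m
6–10 s: |-1| × 4 = 4 m
10–11 s: |8| × 1 = 8 m
11–16 s: |12| × 5 = 60 m
Total distance = 112 m

112 m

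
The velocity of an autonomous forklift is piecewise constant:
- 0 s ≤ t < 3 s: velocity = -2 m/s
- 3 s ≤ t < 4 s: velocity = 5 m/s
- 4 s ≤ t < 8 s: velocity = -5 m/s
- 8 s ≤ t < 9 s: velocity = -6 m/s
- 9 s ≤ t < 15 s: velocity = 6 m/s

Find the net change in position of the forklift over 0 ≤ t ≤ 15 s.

Displacement is the signed area under the v-t curve.
0–3 s: -2 × 3 = -6 m
3–4 s: 5 × 1 = 5 m
4–8 s: -5 × 4 = -20 m
8–9 s: -6 × 1 = -6 m
9–15 s: 6 × 6 = 36 m
Net displacement = 9 m

9 m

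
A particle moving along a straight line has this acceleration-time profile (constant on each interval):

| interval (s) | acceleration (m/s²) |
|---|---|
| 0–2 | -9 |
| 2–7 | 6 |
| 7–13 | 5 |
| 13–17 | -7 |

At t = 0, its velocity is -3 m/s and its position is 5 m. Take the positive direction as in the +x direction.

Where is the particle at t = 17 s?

195 m

On each constant-a segment, Δv = aΔt and Δx = v₀Δt + ½aΔt²; chain segment to segment.
0–2 s: v starts -3 m/s; Δx = -3·2 + ½·-9·2² = -24 m; v ends -21 m/s.
2–7 s: v starts -21 m/s; Δx = -21·5 + ½·6·5² = -30 m; v ends 9 m/s.
7–13 s: v starts 9 m/s; Δx = 9·6 + ½·5·6² = 144 m; v ends 39 m/s.
13–17 s: v starts 39 m/s; Δx = 39·4 + ½·-7·4² = 100 m; v ends 11 m/s.
x(17) = 5 + Σ Δx = 195 m.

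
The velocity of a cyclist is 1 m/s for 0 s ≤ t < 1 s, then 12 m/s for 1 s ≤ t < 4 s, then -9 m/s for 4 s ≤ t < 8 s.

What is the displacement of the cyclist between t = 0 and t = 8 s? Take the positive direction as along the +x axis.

1 m

Displacement is the signed area under the v-t curve.
0–1 s: 1 × 1 = 1 m
1–4 s: 12 × 3 = 36 m
4–8 s: -9 × 4 = -36 m
Net displacement = 1 m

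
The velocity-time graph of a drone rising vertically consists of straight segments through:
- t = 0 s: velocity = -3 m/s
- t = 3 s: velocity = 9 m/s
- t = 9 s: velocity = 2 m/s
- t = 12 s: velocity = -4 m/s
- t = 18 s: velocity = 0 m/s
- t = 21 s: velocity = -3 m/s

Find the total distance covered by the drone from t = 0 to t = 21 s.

65.75 m

Distance (not displacement) is the total path length: add the absolute areas under v-t.
0–3 s: v = 0 at t = 0.75 s; triangle areas 1.125 + 10.125 = 11.25 m
3–9 s: |½(9 + 2)(6)| = 33 m
9–12 s: v = 0 at t = 10 s; triangle areas 1 + 4 = 5 m
12–18 s: |½(-4 + 0)(6)| = 12 m
18–21 s: |½(0 + -3)(3)| = 4.5 m
Total distance = 65.75 m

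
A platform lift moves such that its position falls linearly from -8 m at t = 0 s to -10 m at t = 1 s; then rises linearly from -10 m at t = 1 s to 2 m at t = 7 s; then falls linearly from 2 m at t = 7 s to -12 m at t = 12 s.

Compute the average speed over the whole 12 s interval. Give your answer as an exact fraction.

7/3 m/s

Average speed = (total path length)/(elapsed time); on a piecewise-linear x-t graph the path length is Σ|Δx|.
0–1 s: |Δx| = |-10 − -8| = 2 m
1–7 s: |Δx| = |2 − -10| = 12 m
7–12 s: |Δx| = |-12 − 2| = 14 m
Total path = 28 m; average speed = 28/12 = 7/3 m/s.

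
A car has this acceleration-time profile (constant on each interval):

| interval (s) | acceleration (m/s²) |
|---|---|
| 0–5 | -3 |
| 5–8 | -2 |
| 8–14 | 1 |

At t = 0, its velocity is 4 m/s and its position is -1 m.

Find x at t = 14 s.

On each constant-a segment, Δv = aΔt and Δx = v₀Δt + ½aΔt²; chain segment to segment.
0–5 s: v starts 4 m/s; Δx = 4·5 + ½·-3·5² = -17.5 m; v ends -11 m/s.
5–8 s: v starts -11 m/s; Δx = -11·3 + ½·-2·3² = -42 m; v ends -17 m/s.
8–14 s: v starts -17 m/s; Δx = -17·6 + ½·1·6² = -84 m; v ends -11 m/s.
x(14) = -1 + Σ Δx = -144.5 m.

-144.5 m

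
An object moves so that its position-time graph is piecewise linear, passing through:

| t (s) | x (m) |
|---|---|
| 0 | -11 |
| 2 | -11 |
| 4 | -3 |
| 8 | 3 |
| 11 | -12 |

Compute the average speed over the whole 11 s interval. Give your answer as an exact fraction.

Average speed = (total path length)/(elapsed time); on a piecewise-linear x-t graph the path length is Σ|Δx|.
0–2 s: |Δx| = |-11 − -11| = 0 m
2–4 s: |Δx| = |-3 − -11| = 8 m
4–8 s: |Δx| = |3 − -3| = 6 m
8–11 s: |Δx| = |-12 − 3| = 15 m
Total path = 29 m; average speed = 29/11 = 29/11 m/s.

29/11 m/s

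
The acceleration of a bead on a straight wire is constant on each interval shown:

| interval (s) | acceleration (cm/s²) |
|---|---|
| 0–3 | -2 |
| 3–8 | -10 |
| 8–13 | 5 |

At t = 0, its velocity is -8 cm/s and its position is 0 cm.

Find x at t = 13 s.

On each constant-a segment, Δv = aΔt and Δx = v₀Δt + ½aΔt²; chain segment to segment.
0–3 s: v starts -8 cm/s; Δx = -8·3 + ½·-2·3² = -33 cm; v ends -14 cm/s.
3–8 s: v starts -14 cm/s; Δx = -14·5 + ½·-10·5² = -195 cm; v ends -64 cm/s.
8–13 s: v starts -64 cm/s; Δx = -64·5 + ½·5·5² = -257.5 cm; v ends -39 cm/s.
x(13) = 0 + Σ Δx = -485.5 cm.

-485.5 cm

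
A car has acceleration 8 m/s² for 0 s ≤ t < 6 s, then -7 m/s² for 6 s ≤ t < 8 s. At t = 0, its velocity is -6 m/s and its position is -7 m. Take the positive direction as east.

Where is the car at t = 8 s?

On each constant-a segment, Δv = aΔt and Δx = v₀Δt + ½aΔt²; chain segment to segment.
0–6 s: v starts -6 m/s; Δx = -6·6 + ½·8·6² = 108 m; v ends 42 m/s.
6–8 s: v starts 42 m/s; Δx = 42·2 + ½·-7·2² = 70 m; v ends 28 m/s.
x(8) = -7 + Σ Δx = 171 m.

171 m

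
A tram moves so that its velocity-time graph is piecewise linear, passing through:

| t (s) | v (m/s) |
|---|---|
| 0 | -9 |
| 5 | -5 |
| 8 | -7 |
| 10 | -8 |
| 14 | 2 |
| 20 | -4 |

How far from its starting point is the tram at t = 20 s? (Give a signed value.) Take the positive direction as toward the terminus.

-86 m

Net displacement equals the area under the velocity-time graph (areas below the axis count negative).
0–5 s: ½(-9 + -5)(5) = -35 m
5–8 s: ½(-5 + -7)(3) = -18 m
8–10 s: ½(-7 + -8)(2) = -15 m
10–14 s: ½(-8 + 2)(4) = -12 m
14–20 s: ½(2 + -4)(6) = -6 m
Net displacement = -86 m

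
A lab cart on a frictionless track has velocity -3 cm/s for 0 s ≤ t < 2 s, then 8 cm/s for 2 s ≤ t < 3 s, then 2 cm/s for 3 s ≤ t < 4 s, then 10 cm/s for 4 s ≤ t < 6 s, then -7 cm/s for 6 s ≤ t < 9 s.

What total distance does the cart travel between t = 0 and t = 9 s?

Distance (not displacement) is the total path length: add the absolute areas under v-t.
0–2 s: |-3| × 2 = 6 cm
2–3 s: |8| × 1 = 8 cm
3–4 s: |2| × 1 = 2 cm
4–6 s: |10| × 2 = 20 cm
6–9 s: |-7| × 3 = 21 cm
Total distance = 57 cm

57 cm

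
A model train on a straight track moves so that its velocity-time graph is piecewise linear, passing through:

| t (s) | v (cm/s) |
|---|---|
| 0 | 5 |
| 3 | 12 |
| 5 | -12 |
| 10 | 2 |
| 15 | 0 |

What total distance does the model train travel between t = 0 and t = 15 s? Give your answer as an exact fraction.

Total distance travelled is ∫|v| dt — sum the magnitudes of each area piece.
0–3 s: |½(5 + 12)(3)| = 25.5 cm
3–5 s: v = 0 at t = 4 s; triangle areas 6 + 6 = 12 cm
5–10 s: v = 0 at t = 65/7 s; triangle areas 180/7 + 5/7 = 185/7 cm
10–15 s: |½(2 + 0)(5)| = 5 cm
Total distance = 965/14 cm

965/14 cm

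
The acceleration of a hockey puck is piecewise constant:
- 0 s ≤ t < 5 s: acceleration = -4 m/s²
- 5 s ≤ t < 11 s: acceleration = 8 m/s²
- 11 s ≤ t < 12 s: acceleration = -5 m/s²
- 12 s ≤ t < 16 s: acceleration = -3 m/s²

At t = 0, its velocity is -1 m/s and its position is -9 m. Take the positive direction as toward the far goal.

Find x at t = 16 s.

On each constant-a segment, Δv = aΔt and Δx = v₀Δt + ½aΔt²; chain segment to segment.
0–5 s: v starts -1 m/s; Δx = -1·5 + ½·-4·5² = -55 m; v ends -21 m/s.
5–11 s: v starts -21 m/s; Δx = -21·6 + ½·8·6² = 18 m; v ends 27 m/s.
11–12 s: v starts 27 m/s; Δx = 27·1 + ½·-5·1² = 24.5 m; v ends 22 m/s.
12–16 s: v starts 22 m/s; Δx = 22·4 + ½·-3·4² = 64 m; v ends 10 m/s.
x(16) = -9 + Σ Δx = 42.5 m.

42.5 m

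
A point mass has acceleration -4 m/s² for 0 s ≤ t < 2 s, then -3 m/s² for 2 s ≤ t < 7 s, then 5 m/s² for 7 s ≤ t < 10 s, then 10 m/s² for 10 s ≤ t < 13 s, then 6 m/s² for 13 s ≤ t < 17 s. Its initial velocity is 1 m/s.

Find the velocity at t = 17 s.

Δv equals the area under the a-t graph; then v = v₀ + Δv.
0–2 s: -4 × 2 = -8 m/s
2–7 s: -3 × 5 = -15 m/s
7–10 s: 5 × 3 = 15 m/s
10–13 s: 10 × 3 = 30 m/s
13–17 s: 6 × 4 = 24 m/s
Δv = 46 m/s, so v(17) = 1 + (46) = 47 m/s.

47 m/s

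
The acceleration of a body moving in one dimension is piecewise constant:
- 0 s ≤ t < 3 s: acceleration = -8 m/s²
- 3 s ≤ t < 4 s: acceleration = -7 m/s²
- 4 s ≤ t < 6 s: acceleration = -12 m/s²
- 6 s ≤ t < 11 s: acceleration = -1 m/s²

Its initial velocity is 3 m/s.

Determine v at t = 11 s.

-57 m/s

Δv equals the area under the a-t graph; then v = v₀ + Δv.
0–3 s: -8 × 3 = -24 m/s
3–4 s: -7 × 1 = -7 m/s
4–6 s: -12 × 2 = -24 m/s
6–11 s: -1 × 5 = -5 m/s
Δv = -60 m/s, so v(11) = 3 + (-60) = -57 m/s.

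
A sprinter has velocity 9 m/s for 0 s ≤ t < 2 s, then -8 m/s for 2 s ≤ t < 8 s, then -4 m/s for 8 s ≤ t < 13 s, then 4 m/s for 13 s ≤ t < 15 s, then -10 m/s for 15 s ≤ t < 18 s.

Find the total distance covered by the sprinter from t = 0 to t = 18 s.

Total distance travelled is ∫|v| dt — sum the magnitudes of each area piece.
0–2 s: |9| × 2 = 18 m
2–8 s: |-8| × 6 = 48 m
8–13 s: |-4| × 5 = 20 m
13–15 s: |4| × 2 = 8 m
15–18 s: |-10| × 3 = 30 m
Total distance = 124 m

124 m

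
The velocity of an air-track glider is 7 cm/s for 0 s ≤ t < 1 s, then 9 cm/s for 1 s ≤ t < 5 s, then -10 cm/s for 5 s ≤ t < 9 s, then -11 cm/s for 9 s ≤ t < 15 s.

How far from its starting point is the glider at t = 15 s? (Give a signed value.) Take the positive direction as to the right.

-63 cm

Net displacement equals the area under the velocity-time graph (areas below the axis count negative).
0–1 s: 7 × 1 = 7 cm
1–5 s: 9 × 4 = 36 cm
5–9 s: -10 × 4 = -40 cm
9–15 s: -11 × 6 = -66 cm
Net displacement = -63 cm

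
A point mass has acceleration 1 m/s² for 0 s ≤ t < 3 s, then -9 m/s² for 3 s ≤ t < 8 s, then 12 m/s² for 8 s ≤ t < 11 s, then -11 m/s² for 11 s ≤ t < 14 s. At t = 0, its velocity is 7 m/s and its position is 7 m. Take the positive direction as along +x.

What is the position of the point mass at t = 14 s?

-127.5 m

On each constant-a segment, Δv = aΔt and Δx = v₀Δt + ½aΔt²; chain segment to segment.
0–3 s: v starts 7 m/s; Δx = 7·3 + ½·1·3² = 25.5 m; v ends 10 m/s.
3–8 s: v starts 10 m/s; Δx = 10·5 + ½·-9·5² = -62.5 m; v ends -35 m/s.
8–11 s: v starts -35 m/s; Δx = -35·3 + ½·12·3² = -51 m; v ends 1 m/s.
11–14 s: v starts 1 m/s; Δx = 1·3 + ½·-11·3² = -46.5 m; v ends -32 m/s.
x(14) = 7 + Σ Δx = -127.5 m.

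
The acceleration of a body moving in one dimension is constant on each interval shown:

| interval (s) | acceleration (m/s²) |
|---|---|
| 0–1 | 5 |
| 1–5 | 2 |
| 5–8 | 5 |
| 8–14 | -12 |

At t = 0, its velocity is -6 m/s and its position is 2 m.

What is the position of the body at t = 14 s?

On each constant-a segment, Δv = aΔt and Δx = v₀Δt + ½aΔt²; chain segment to segment.
0–1 s: v starts -6 m/s; Δx = -6·1 + ½·5·1² = -3.5 m; v ends -1 m/s.
1–5 s: v starts -1 m/s; Δx = -1·4 + ½·2·4² = 12 m; v ends 7 m/s.
5–8 s: v starts 7 m/s; Δx = 7·3 + ½·5·3² = 43.5 m; v ends 22 m/s.
8–14 s: v starts 22 m/s; Δx = 22·6 + ½·-12·6² = -84 m; v ends -50 m/s.
x(14) = 2 + Σ Δx = -30 m.

-30 m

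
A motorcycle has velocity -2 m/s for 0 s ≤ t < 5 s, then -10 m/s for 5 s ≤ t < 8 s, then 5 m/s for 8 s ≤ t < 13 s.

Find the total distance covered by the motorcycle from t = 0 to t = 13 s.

65 m

Distance (not displacement) is the total path length: add the absolute areas under v-t.
0–5 s: |-2| × 5 = 10 m
5–8 s: |-10| × 3 = 30 m
8–13 s: |5| × 5 = 25 m
Total distance = 65 m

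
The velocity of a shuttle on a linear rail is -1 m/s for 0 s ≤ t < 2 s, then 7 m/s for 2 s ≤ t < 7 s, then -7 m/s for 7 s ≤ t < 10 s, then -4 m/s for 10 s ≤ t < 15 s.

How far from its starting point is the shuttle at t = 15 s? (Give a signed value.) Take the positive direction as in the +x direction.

Net displacement equals the area under the velocity-time graph (areas below the axis count negative).
0–2 s: -1 × 2 = -2 m
2–7 s: 7 × 5 = 35 m
7–10 s: -7 × 3 = -21 m
10–15 s: -4 × 5 = -20 m
Net displacement = -8 m

-8 m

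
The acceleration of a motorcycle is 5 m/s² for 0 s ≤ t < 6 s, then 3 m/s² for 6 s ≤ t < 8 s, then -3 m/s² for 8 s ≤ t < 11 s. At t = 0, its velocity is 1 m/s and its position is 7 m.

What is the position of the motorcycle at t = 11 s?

On each constant-a segment, Δv = aΔt and Δx = v₀Δt + ½aΔt²; chain segment to segment.
0–6 s: v starts 1 m/s; Δx = 1·6 + ½·5·6² = 96 m; v ends 31 m/s.
6–8 s: v starts 31 m/s; Δx = 31·2 + ½·3·2² = 68 m; v ends 37 m/s.
8–11 s: v starts 37 m/s; Δx = 37·3 + ½·-3·3² = 97.5 m; v ends 28 m/s.
x(11) = 7 + Σ Δx = 268.5 m.

268.5 m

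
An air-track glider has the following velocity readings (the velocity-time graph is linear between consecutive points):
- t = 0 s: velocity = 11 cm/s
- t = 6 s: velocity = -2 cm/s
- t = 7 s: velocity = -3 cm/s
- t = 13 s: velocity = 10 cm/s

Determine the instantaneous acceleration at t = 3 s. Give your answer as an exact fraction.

Acceleration is the slope of the v-t graph on 0–6 s: (-2 − 11)/(6 − 0) = -13/6 cm/s².

-13/6 cm/s²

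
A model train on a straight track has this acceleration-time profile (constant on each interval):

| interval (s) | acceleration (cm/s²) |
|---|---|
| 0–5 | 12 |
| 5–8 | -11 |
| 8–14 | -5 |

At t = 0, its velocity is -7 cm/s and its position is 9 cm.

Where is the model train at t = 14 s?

On each constant-a segment, Δv = aΔt and Δx = v₀Δt + ½aΔt²; chain segment to segment.
0–5 s: v starts -7 cm/s; Δx = -7·5 + ½·12·5² = 115 cm; v ends 53 cm/s.
5–8 s: v starts 53 cm/s; Δx = 53·3 + ½·-11·3² = 109.5 cm; v ends 20 cm/s.
8–14 s: v starts 20 cm/s; Δx = 20·6 + ½·-5·6² = 30 cm; v ends -10 cm/s.
x(14) = 9 + Σ Δx = 263.5 cm.

263.5 cm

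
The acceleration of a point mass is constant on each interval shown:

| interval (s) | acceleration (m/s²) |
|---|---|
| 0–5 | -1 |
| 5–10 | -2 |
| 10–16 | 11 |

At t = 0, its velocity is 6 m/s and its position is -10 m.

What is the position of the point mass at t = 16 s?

On each constant-a segment, Δv = aΔt and Δx = v₀Δt + ½aΔt²; chain segment to segment.
0–5 s: v starts 6 m/s; Δx = 6·5 + ½·-1·5² = 17.5 m; v ends 1 m/s.
5–10 s: v starts 1 m/s; Δx = 1·5 + ½·-2·5² = -20 m; v ends -9 m/s.
10–16 s: v starts -9 m/s; Δx = -9·6 + ½·11·6² = 144 m; v ends 57 m/s.
x(16) = -10 + Σ Δx = 131.5 m.

131.5 m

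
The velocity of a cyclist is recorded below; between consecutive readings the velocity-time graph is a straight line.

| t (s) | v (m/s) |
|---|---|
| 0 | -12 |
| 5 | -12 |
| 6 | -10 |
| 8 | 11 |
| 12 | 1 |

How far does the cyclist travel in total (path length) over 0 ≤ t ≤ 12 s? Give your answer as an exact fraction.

Total distance travelled is ∫|v| dt — sum the magnitudes of each area piece.
0–5 s: |-12| × 5 = 60 m
5–6 s: |½(-12 + -10)(1)| = 11 m
6–8 s: v = 0 at t = 146/21 s; triangle areas 100/21 + 121/21 = 221/21 m
8–12 s: |½(11 + 1)(4)| = 24 m
Total distance = 2216/21 m

2216/21 m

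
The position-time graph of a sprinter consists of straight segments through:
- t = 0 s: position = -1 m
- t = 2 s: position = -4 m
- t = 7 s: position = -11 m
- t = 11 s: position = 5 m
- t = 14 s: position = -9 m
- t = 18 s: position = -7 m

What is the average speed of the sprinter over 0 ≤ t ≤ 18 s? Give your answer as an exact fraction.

Average speed = (total path length)/(elapsed time); on a piecewise-linear x-t graph the path length is Σ|Δx|.
0–2 s: |Δx| = |-4 − -1| = 3 m
2–7 s: |Δx| = |-11 − -4| = 7 m
7–11 s: |Δx| = |5 − -11| = 16 m
11–14 s: |Δx| = |-9 − 5| = 14 m
14–18 s: |Δx| = |-7 − -9| = 2 m
Total path = 42 m; average speed = 42/18 = 7/3 m/s.

7/3 m/s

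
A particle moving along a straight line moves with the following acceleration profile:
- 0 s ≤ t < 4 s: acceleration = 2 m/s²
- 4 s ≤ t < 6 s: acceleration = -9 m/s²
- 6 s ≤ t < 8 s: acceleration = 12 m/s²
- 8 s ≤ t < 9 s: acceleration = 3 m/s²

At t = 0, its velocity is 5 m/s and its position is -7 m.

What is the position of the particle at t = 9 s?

71.5 m

On each constant-a segment, Δv = aΔt and Δx = v₀Δt + ½aΔt²; chain segment to segment.
0–4 s: v starts 5 m/s; Δx = 5·4 + ½·2·4² = 36 m; v ends 13 m/s.
4–6 s: v starts 13 m/s; Δx = 13·2 + ½·-9·2² = 8 m; v ends -5 m/s.
6–8 s: v starts -5 m/s; Δx = -5·2 + ½·12·2² = 14 m; v ends 19 m/s.
8–9 s: v starts 19 m/s; Δx = 19·1 + ½·3·1² = 20.5 m; v ends 22 m/s.
x(9) = -7 + Σ Δx = 71.5 m.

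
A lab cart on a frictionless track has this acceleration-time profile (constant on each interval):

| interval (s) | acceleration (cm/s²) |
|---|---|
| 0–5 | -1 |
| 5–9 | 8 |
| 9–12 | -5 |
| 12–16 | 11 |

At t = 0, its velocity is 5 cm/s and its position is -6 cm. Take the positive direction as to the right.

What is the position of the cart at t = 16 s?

On each constant-a segment, Δv = aΔt and Δx = v₀Δt + ½aΔt²; chain segment to segment.
0–5 s: v starts 5 cm/s; Δx = 5·5 + ½·-1·5² = 12.5 cm; v ends 0 cm/s.
5–9 s: v starts 0 cm/s; Δx = 0·4 + ½·8·4² = 64 cm; v ends 32 cm/s.
9–12 s: v starts 32 cm/s; Δx = 32·3 + ½·-5·3² = 73.5 cm; v ends 17 cm/s.
12–16 s: v starts 17 cm/s; Δx = 17·4 + ½·11·4² = 156 cm; v ends 61 cm/s.
x(16) = -6 + Σ Δx = 300 cm.

300 cm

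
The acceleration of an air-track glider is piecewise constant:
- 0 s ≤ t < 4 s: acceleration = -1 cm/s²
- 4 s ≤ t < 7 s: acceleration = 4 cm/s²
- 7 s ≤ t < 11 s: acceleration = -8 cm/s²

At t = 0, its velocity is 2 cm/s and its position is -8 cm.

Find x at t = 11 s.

On each constant-a segment, Δv = aΔt and Δx = v₀Δt + ½aΔt²; chain segment to segment.
0–4 s: v starts 2 cm/s; Δx = 2·4 + ½·-1·4² = 0 cm; v ends -2 cm/s.
4–7 s: v starts -2 cm/s; Δx = -2·3 + ½·4·3² = 12 cm; v ends 10 cm/s.
7–11 s: v starts 10 cm/s; Δx = 10·4 + ½·-8·4² = -24 cm; v ends -22 cm/s.
x(11) = -8 + Σ Δx = -20 cm.

-20 cm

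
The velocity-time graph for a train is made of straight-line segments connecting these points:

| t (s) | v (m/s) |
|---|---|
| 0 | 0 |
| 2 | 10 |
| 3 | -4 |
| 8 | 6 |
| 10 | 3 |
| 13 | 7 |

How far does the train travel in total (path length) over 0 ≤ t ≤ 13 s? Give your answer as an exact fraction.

358/7 m

Distance (not displacement) is the total path length: add the absolute areas under v-t.
0–2 s: |½(0 + 10)(2)| = 10 m
2–3 s: v = 0 at t = 19/7 s; triangle areas 25/7 + 4/7 = 29/7 m
3–8 s: v = 0 at t = 5 s; triangle areas 4 + 9 = 13 m
8–10 s: |½(6 + 3)(2)| = 9 m
10–13 s: |½(3 + 7)(3)| = 15 m
Total distance = 358/7 m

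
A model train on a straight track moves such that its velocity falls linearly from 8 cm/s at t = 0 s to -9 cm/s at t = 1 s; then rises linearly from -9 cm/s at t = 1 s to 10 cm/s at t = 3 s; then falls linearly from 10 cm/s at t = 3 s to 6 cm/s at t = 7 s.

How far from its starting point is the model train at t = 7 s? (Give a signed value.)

Net displacement equals the area under the velocity-time graph (areas below the axis count negative).
0–1 s: ½(8 + -9)(1) = -0.5 cm
1–3 s: ½(-9 + 10)(2) = 1 cm
3–7 s: ½(10 + 6)(4) = 32 cm
Net displacement = 32.5 cm

32.5 cm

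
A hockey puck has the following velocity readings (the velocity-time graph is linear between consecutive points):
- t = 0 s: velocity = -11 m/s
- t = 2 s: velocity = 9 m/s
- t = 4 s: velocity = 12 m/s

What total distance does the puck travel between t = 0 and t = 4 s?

Distance (not displacement) is the total path length: add the absolute areas under v-t.
0–2 s: v = 0 at t = 1.1 s; triangle areas 6.05 + 4.05 = 10.1 m
2–4 s: |½(9 + 12)(2)| = 21 m
Total distance = 31.1 m

31.1 m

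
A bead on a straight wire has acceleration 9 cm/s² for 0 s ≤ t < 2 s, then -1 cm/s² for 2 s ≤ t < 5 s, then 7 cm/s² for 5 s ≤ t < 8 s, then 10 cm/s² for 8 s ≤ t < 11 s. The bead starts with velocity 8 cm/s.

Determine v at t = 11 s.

74 cm/s

Δv equals the area under the a-t graph; then v = v₀ + Δv.
0–2 s: 9 × 2 = 18 cm/s
2–5 s: -1 × 3 = -3 cm/s
5–8 s: 7 × 3 = 21 cm/s
8–11 s: 10 × 3 = 30 cm/s
Δv = 66 cm/s, so v(11) = 8 + (66) = 74 cm/s.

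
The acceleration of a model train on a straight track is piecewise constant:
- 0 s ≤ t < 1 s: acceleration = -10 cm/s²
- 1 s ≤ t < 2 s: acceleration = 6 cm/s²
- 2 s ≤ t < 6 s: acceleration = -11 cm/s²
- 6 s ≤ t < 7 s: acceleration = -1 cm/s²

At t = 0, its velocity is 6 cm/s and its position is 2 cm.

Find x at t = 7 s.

-120.5 cm

On each constant-a segment, Δv = aΔt and Δx = v₀Δt + ½aΔt²; chain segment to segment.
0–1 s: v starts 6 cm/s; Δx = 6·1 + ½·-10·1² = 1 cm; v ends -4 cm/s.
1–2 s: v starts -4 cm/s; Δx = -4·1 + ½·6·1² = -1 cm; v ends 2 cm/s.
2–6 s: v starts 2 cm/s; Δx = 2·4 + ½·-11·4² = -80 cm; v ends -42 cm/s.
6–7 s: v starts -42 cm/s; Δx = -42·1 + ½·-1·1² = -42.5 cm; v ends -43 cm/s.
x(7) = 2 + Σ Δx = -120.5 cm.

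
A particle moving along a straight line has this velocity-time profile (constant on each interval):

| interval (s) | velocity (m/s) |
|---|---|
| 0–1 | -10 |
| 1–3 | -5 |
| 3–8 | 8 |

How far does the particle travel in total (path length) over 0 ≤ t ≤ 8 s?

Total distance travelled is ∫|v| dt — sum the magnitudes of each area piece.
0–1 s: |-10| × 1 = 10 m
1–3 s: |-5| × 2 = 10 m
3–8 s: |8| × 5 = 40 m
Total distance = 60 m

60 m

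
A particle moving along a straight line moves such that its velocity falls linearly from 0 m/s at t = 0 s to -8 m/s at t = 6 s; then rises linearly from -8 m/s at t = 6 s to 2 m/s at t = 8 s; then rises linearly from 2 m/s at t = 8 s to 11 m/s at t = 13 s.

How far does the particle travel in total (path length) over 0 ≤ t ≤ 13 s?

Total distance travelled is ∫|v| dt — sum the magnitudes of each area piece.
0–6 s: |½(0 + -8)(6)| = 24 m
6–8 s: v = 0 at t = 7.6 s; triangle areas 6.4 + 0.4 = 6.8 m
8–13 s: |½(2 + 11)(5)| = 32.5 m
Total distance = 63.3 m

63.3 m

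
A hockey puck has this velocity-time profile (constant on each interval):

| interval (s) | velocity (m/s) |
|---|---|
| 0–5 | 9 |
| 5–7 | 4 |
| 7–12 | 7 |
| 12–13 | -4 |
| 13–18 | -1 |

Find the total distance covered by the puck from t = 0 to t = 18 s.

Total distance travelled is ∫|v| dt — sum the magnitudes of each area piece.
0–5 s: |9| × 5 = 45 m
5–7 s: |4| × 2 = 8 m
7–12 s: |7| × 5 = 35 m
12–13 s: |-4| × 1 = 4 m
13–18 s: |-1| × 5 = 5 m
Total distance = 97 m

97 m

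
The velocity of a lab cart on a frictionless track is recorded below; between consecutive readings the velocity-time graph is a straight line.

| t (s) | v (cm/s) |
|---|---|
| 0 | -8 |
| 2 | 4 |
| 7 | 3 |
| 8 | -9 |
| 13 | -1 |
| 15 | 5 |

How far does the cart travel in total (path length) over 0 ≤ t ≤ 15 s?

Total distance travelled is ∫|v| dt — sum the magnitudes of each area piece.
0–2 s: v = 0 at t = 4/3 s; triangle areas 16/3 + 4/3 = 20/3 cm
2–7 s: |½(4 + 3)(5)| = 17.5 cm
7–8 s: v = 0 at t = 7.25 s; triangle areas 0.375 + 3.375 = 3.75 cm
8–13 s: |½(-9 + -1)(5)| = 25 cm
13–15 s: v = 0 at t = 40/3 s; triangle areas 1/6 + 25/6 = 13/3 cm
Total distance = 57.25 cm

57.25 cm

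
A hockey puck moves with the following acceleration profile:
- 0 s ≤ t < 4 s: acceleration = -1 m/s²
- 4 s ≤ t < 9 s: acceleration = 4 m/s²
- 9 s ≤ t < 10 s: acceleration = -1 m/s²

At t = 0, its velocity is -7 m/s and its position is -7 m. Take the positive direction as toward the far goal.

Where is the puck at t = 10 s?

-39.5 m

On each constant-a segment, Δv = aΔt and Δx = v₀Δt + ½aΔt²; chain segment to segment.
0–4 s: v starts -7 m/s; Δx = -7·4 + ½·-1·4² = -36 m; v ends -11 m/s.
4–9 s: v starts -11 m/s; Δx = -11·5 + ½·4·5² = -5 m; v ends 9 m/s.
9–10 s: v starts 9 m/s; Δx = 9·1 + ½·-1·1² = 8.5 m; v ends 8 m/s.
x(10) = -7 + Σ Δx = -39.5 m.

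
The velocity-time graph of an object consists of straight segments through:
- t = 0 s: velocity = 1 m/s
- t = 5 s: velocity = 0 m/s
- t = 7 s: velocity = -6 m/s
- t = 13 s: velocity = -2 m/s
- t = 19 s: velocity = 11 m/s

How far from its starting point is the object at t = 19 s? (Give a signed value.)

-0.5 m

Displacement is the signed area under the v-t curve.
0–5 s: ½(1 + 0)(5) = 2.5 m
5–7 s: ½(0 + -6)(2) = -6 m
7–13 s: ½(-6 + -2)(6) = -24 m
13–19 s: ½(-2 + 11)(6) = 27 m
Net displacement = -0.5 m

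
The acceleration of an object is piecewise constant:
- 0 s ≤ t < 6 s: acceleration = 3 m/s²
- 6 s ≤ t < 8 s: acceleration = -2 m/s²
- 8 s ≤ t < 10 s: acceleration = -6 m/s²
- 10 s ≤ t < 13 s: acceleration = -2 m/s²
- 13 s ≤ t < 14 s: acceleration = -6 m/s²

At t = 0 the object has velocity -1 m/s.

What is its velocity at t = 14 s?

Δv equals the area under the a-t graph; then v = v₀ + Δv.
0–6 s: 3 × 6 = 18 m/s
6–8 s: -2 × 2 = -4 m/s
8–10 s: -6 × 2 = -12 m/s
10–13 s: -2 × 3 = -6 m/s
13–14 s: -6 × 1 = -6 m/s
Δv = -10 m/s, so v(14) = -1 + (-10) = -11 m/s.

-11 m/s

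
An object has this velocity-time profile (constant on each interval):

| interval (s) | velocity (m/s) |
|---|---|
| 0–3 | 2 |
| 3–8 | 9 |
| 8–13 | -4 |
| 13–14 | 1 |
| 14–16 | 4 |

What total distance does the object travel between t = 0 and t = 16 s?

80 m

Total distance travelled is ∫|v| dt — sum the magnitudes of each area piece.
0–3 s: |2| × 3 = 6 m
3–8 s: |9| × 5 = 45 m
8–13 s: |-4| × 5 = 20 m
13–14 s: |1| × 1 = 1 m
14–16 s: |4| × 2 = 8 m
Total distance = 80 m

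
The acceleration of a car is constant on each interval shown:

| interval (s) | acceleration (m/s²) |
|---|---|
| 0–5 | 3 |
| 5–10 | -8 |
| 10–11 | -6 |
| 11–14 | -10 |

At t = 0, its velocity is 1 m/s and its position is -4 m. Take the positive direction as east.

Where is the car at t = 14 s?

On each constant-a segment, Δv = aΔt and Δx = v₀Δt + ½aΔt²; chain segment to segment.
0–5 s: v starts 1 m/s; Δx = 1·5 + ½·3·5² = 42.5 m; v ends 16 m/s.
5–10 s: v starts 16 m/s; Δx = 16·5 + ½·-8·5² = -20 m; v ends -24 m/s.
10–11 s: v starts -24 m/s; Δx = -24·1 + ½·-6·1² = -27 m; v ends -30 m/s.
11–14 s: v starts -30 m/s; Δx = -30·3 + ½·-10·3² = -135 m; v ends -60 m/s.
x(14) = -4 + Σ Δx = -143.5 m.

-143.5 m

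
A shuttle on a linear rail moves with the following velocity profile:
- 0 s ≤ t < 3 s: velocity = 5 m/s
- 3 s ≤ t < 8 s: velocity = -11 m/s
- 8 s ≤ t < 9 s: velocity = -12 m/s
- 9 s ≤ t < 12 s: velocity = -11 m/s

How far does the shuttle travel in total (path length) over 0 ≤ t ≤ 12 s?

115 m

Total distance travelled is ∫|v| dt — sum the magnitudes of each area piece.
0–3 s: |5| × 3 = 15 m
3–8 s: |-11| × 5 = 55 m
8–9 s: |-12| × 1 = 12 m
9–12 s: |-11| × 3 = 33 m
Total distance = 115 m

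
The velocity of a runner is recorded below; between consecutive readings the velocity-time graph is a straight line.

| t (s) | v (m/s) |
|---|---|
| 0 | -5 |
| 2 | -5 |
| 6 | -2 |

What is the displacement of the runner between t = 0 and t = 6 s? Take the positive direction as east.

-24 m

Net displacement equals the area under the velocity-time graph (areas below the axis count negative).
0–2 s: -5 × 2 = -10 m
2–6 s: ½(-5 + -2)(4) = -14 m
Net displacement = -24 m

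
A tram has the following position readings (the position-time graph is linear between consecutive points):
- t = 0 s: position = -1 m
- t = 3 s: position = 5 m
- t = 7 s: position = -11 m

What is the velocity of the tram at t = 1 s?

Velocity is the slope of the x-t graph on 0–3 s: (5 − -1)/(3 − 0) = 2 m/s.

2 m/s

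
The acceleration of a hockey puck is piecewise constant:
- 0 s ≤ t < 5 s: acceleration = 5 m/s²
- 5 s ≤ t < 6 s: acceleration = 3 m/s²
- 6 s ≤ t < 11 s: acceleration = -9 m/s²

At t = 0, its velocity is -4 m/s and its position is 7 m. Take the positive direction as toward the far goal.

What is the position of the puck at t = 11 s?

79.5 m

On each constant-a segment, Δv = aΔt and Δx = v₀Δt + ½aΔt²; chain segment to segment.
0–5 s: v starts -4 m/s; Δx = -4·5 + ½·5·5² = 42.5 m; v ends 21 m/s.
5–6 s: v starts 21 m/s; Δx = 21·1 + ½·3·1² = 22.5 m; v ends 24 m/s.
6–11 s: v starts 24 m/s; Δx = 24·5 + ½·-9·5² = 7.5 m; v ends -21 m/s.
x(11) = 7 + Σ Δx = 79.5 m.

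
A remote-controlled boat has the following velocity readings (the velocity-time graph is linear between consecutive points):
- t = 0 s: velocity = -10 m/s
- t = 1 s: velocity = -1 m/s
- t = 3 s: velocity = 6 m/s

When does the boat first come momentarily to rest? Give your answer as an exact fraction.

v changes sign on 1–3 s (from -1 to 6); the graph is linear there, so v = 0 at t = 1 + (1)·(3 − 1)/(6 − -1) = 9/7 s.

t = 9/7 s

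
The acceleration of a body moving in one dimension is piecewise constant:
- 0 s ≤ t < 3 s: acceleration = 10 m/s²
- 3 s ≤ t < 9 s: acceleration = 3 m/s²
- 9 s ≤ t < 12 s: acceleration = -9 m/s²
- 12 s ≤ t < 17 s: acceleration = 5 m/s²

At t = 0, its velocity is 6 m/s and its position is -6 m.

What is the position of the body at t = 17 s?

646 m

On each constant-a segment, Δv = aΔt and Δx = v₀Δt + ½aΔt²; chain segment to segment.
0–3 s: v starts 6 m/s; Δx = 6·3 + ½·10·3² = 63 m; v ends 36 m/s.
3–9 s: v starts 36 m/s; Δx = 36·6 + ½·3·6² = 270 m; v ends 54 m/s.
9–12 s: v starts 54 m/s; Δx = 54·3 + ½·-9·3² = 121.5 m; v ends 27 m/s.
12–17 s: v starts 27 m/s; Δx = 27·5 + ½·5·5² = 197.5 m; v ends 52 m/s.
x(17) = -6 + Σ Δx = 646 m.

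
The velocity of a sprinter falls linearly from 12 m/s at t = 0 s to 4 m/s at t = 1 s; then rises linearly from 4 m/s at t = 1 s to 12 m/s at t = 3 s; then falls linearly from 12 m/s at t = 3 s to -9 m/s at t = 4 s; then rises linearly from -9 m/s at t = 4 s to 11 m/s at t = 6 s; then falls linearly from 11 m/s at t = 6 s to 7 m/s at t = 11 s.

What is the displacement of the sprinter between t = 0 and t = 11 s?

Displacement is the signed area under the v-t curve.
0–1 s: ½(12 + 4)(1) = 8 m
1–3 s: ½(4 + 12)(2) = 16 m
3–4 s: ½(12 + -9)(1) = 1.5 m
4–6 s: ½(-9 + 11)(2) = 2 m
6–11 s: ½(11 + 7)(5) = 45 m
Net displacement = 72.5 m

72.5 m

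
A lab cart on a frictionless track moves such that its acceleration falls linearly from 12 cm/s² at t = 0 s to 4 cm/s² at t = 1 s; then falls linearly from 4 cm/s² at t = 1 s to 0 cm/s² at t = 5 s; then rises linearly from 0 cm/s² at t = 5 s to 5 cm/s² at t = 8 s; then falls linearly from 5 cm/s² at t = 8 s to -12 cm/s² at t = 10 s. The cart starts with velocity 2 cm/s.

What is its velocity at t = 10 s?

18.5 cm/s

Δv equals the area under the a-t graph; then v = v₀ + Δv.
0–1 s: ½(12 + 4)(1) = 8 cm/s
1–5 s: ½(4 + 0)(4) = 8 cm/s
5–8 s: ½(0 + 5)(3) = 7.5 cm/s
8–10 s: ½(5 + -12)(2) = -7 cm/s
Δv = 16.5 cm/s, so v(10) = 2 + (16.5) = 18.5 cm/s.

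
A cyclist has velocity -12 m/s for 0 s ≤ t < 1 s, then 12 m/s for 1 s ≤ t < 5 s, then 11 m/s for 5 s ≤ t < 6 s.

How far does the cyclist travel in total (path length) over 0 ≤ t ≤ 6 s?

71 m

Total distance travelled is ∫|v| dt — sum the magnitudes of each area piece.
0–1 s: |-12| × 1 = 12 m
1–5 s: |12| × 4 = 48 m
5–6 s: |11| × 1 = 11 m
Total distance = 71 m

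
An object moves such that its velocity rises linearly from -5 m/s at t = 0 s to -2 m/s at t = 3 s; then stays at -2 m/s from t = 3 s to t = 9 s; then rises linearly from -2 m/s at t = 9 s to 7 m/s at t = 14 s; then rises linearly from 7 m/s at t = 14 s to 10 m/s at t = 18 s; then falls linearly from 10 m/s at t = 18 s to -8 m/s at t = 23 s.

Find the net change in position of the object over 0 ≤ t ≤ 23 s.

Displacement is the signed area under the v-t curve.
0–3 s: ½(-5 + -2)(3) = -10.5 m
3–9 s: -2 × 6 = -12 m
9–14 s: ½(-2 + 7)(5) = 12.5 m
14–18 s: ½(7 + 10)(4) = 34 m
18–23 s: ½(10 + -8)(5) = 5 m
Net displacement = 29 m

29 m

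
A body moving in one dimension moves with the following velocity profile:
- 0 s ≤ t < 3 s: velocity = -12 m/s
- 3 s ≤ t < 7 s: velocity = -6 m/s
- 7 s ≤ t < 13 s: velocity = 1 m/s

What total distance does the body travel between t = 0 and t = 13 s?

66 m

Total distance travelled is ∫|v| dt — sum the magnitudes of each area piece.
0–3 s: |-12| × 3 = 36 m
3–7 s: |-6| × 4 = 24 m
7–13 s: |1| × 6 = 6 m
Total distance = 66 m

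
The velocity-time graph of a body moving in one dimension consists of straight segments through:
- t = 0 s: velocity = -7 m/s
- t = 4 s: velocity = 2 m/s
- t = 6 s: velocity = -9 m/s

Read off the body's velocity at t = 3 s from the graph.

-0.25 m/s

On 0–4 s the graph is linear from -7 to 2 m/s: v(3) = -7 + (2 − -7)·(3 − 0)/(4 − 0) = -0.25 m/s.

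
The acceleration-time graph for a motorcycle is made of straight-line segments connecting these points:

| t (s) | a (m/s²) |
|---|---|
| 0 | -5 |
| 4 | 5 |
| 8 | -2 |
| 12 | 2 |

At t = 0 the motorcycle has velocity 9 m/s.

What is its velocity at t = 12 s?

15 m/s

Δv equals the area under the a-t graph; then v = v₀ + Δv.
0–4 s: ½(-5 + 5)(4) = 0 m/s
4–8 s: ½(5 + -2)(4) = 6 m/s
8–12 s: ½(-2 + 2)(4) = 0 m/s
Δv = 6 m/s, so v(12) = 9 + (6) = 15 m/s.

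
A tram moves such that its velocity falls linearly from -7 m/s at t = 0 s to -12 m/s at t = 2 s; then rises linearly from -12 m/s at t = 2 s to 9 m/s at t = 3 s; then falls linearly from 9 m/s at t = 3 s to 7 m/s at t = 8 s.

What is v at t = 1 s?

On 0–2 s the graph is linear from -7 to -12 m/s: v(1) = -7 + (-12 − -7)·(1 − 0)/(2 − 0) = -9.5 m/s.

-9.5 m/s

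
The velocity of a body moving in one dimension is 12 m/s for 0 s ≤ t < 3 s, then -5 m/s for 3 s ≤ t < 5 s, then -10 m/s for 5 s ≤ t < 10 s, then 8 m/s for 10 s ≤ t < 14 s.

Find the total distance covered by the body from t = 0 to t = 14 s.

128 m

Total distance travelled is ∫|v| dt — sum the magnitudes of each area piece.
0–3 s: |12| × 3 = 36 m
3–5 s: |-5| × 2 = 10 m
5–10 s: |-10| × 5 = 50 m
10–14 s: |8| × 4 = 32 m
Total distance = 128 m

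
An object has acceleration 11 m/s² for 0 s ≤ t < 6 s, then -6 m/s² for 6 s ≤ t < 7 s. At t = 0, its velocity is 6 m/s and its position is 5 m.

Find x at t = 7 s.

On each constant-a segment, Δv = aΔt and Δx = v₀Δt + ½aΔt²; chain segment to segment.
0–6 s: v starts 6 m/s; Δx = 6·6 + ½·11·6² = 234 m; v ends 72 m/s.
6–7 s: v starts 72 m/s; Δx = 72·1 + ½·-6·1² = 69 m; v ends 66 m/s.
x(7) = 5 + Σ Δx = 308 m.

308 m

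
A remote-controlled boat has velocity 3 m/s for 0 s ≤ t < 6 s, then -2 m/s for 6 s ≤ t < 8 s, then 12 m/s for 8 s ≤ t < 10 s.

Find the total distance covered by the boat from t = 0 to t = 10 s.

46 m

Distance (not displacement) is the total path length: add the absolute areas under v-t.
0–6 s: |3| × 6 = 18 m
6–8 s: |-2| × 2 = 4 m
8–10 s: |12| × 2 = 24 m
Total distance = 46 m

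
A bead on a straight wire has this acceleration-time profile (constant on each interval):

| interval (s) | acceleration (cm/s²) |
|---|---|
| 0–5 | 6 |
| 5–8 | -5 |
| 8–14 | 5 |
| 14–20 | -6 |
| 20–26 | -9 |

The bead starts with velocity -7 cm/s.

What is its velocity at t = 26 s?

Δv equals the area under the a-t graph; then v = v₀ + Δv.
0–5 s: 6 × 5 = 30 cm/s
5–8 s: -5 × 3 = -15 cm/s
8–14 s: 5 × 6 = 30 cm/s
14–20 s: -6 × 6 = -36 cm/s
20–26 s: -9 × 6 = -54 cm/s
Δv = -45 cm/s, so v(26) = -7 + (-45) = -52 cm/s.

-52 cm/s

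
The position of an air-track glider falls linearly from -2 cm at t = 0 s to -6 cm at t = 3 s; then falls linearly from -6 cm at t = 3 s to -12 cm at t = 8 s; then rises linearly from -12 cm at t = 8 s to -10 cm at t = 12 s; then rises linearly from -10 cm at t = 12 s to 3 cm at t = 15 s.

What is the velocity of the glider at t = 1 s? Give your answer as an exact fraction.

Velocity is the slope of the x-t graph on 0–3 s: (-6 − -2)/(3 − 0) = -4/3 cm/s.

-4/3 cm/s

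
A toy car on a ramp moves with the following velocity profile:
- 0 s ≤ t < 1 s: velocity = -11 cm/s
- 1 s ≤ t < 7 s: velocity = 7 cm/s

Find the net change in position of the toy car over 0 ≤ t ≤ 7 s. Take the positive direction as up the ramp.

31 cm

Displacement is the signed area under the v-t curve.
0–1 s: -11 × 1 = -11 cm
1–7 s: 7 × 6 = 42 cm
Net displacement = 31 cm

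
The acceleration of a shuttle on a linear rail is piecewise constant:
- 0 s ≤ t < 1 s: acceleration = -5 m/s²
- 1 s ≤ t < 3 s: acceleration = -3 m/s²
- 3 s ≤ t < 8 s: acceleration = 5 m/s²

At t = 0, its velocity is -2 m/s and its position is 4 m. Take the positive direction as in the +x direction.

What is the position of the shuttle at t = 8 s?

On each constant-a segment, Δv = aΔt and Δx = v₀Δt + ½aΔt²; chain segment to segment.
0–1 s: v starts -2 m/s; Δx = -2·1 + ½·-5·1² = -4.5 m; v ends -7 m/s.
1–3 s: v starts -7 m/s; Δx = -7·2 + ½·-3·2² = -20 m; v ends -13 m/s.
3–8 s: v starts -13 m/s; Δx = -13·5 + ½·5·5² = -2.5 m; v ends 12 m/s.
x(8) = 4 + Σ Δx = -23 m.

-23 m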